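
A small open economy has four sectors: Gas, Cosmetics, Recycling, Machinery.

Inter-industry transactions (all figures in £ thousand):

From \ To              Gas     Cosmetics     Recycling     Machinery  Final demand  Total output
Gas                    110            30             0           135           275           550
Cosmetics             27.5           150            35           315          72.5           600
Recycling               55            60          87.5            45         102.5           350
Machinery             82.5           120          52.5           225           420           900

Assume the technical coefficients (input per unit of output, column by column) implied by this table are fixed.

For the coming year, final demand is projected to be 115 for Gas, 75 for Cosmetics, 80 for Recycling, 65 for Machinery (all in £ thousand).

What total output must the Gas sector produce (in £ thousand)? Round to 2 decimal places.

Technical coefficients a_ij = z_ij / X_j:
  a_GG = 110/550 = 0.20, a_CG = 27.5/550 = 0.05, a_RG = 55/550 = 0.10, a_MG = 82.5/550 = 0.15
  a_GC = 30/600 = 0.05, a_CC = 150/600 = 0.25, a_RC = 60/600 = 0.10, a_MC = 120/600 = 0.20
  a_GR = 0/350 = 0.00, a_CR = 35/350 = 0.10, a_RR = 87.5/350 = 0.25, a_MR = 52.5/350 = 0.15
  a_GM = 135/900 = 0.15, a_CM = 315/900 = 0.35, a_RM = 45/900 = 0.05, a_MM = 225/900 = 0.25
I − A =
  [   0.80    -0.05     0.00    -0.15]
  [  -0.05     0.75    -0.10    -0.35]
  [  -0.10    -0.10     0.75    -0.05]
  [  -0.15    -0.20    -0.15     0.75]
Compute the cofactors C_ij = (−1)^(i+j)·(3×3 minor ij) of I−A; the adjugate is their transpose:
adj(I−A) = Cᵀ =
  [ 0.350000   0.052500   0.026250   0.096250]
  [ 0.080625   0.424875   0.100875   0.221125]
  [ 0.064375   0.072875   0.371125   0.071625]
  [ 0.104375   0.138375   0.106375   0.439625]
det(I−A) = Σ_j (I−A)_1j·C_1j = (0.80)(0.350000) + (-0.05)(0.080625) + (0.00)(0.064375) + (-0.15)(0.104375) = 0.2603125
(I − A)⁻¹ = adj(I−A) / det(I−A) ≈
  [   1.3445     0.2017     0.1008     0.3697]
  [   0.3097     1.6322     0.3875     0.8495]
  [   0.2473     0.2800     1.4257     0.2752]
  [   0.4010     0.5316     0.4086     1.6888]
x = (I − A)⁻¹ d = adj(I−A)·d / det(I−A), with det(I−A) = 0.2603125:
  x_G = (0.350000·115 + 0.052500·75 + 0.026250·80 + 0.096250·65) / 0.2603125 = 52.54375 / 0.2603125 ≈ 201.85
  x_C = (0.080625·115 + 0.424875·75 + 0.100875·80 + 0.221125·65) / 0.2603125 = 63.580625 / 0.2603125 ≈ 244.25
  x_R = (0.064375·115 + 0.072875·75 + 0.371125·80 + 0.071625·65) / 0.2603125 = 47.214375 / 0.2603125 ≈ 181.38
  x_M = (0.104375·115 + 0.138375·75 + 0.106375·80 + 0.439625·65) / 0.2603125 = 59.466875 / 0.2603125 ≈ 228.44

x_G = 201.85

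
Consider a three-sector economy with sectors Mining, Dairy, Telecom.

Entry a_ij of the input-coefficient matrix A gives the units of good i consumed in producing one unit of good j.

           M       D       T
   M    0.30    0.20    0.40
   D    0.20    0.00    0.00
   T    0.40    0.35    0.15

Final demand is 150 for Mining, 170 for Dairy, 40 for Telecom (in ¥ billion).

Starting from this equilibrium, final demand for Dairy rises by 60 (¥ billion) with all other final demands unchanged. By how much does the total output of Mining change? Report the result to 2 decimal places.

Δx_M = 49.87

I − A =
  [   0.70    -0.20    -0.40]
  [  -0.20     1.00     0.00]
  [  -0.40    -0.35     0.85]
Cofactors of I−A, C_ij = (−1)^(i+j)·(minor ij) (rows/columns in the sector order above):
  C_11 = (1.00)(0.85) − (0.00)(-0.35) = 0.8500
  C_12 = −[(-0.20)(0.85) − (0.00)(-0.40)] = 0.1700
  C_13 = (-0.20)(-0.35) − (1.00)(-0.40) = 0.4700
  C_21 = −[(-0.20)(0.85) − (-0.40)(-0.35)] = 0.3100
  C_22 = (0.70)(0.85) − (-0.40)(-0.40) = 0.4350
  C_23 = −[(0.70)(-0.35) − (-0.20)(-0.40)] = 0.3250
  C_31 = (-0.20)(0.00) − (-0.40)(1.00) = 0.4000
  C_32 = −[(0.70)(0.00) − (-0.40)(-0.20)] = 0.0800
  C_33 = (0.70)(1.00) − (-0.20)(-0.20) = 0.6600
det(I−A) = Σ_j (I−A)_1j·C_1j = (0.70)(0.8500) + (-0.20)(0.1700) + (-0.40)(0.4700) = 0.3730
adj(I−A) = Cᵀ =
  [ 0.8500   0.3100   0.4000]
  [ 0.1700   0.4350   0.0800]
  [ 0.4700   0.3250   0.6600]
(I − A)⁻¹ = adj(I−A) / det(I−A) ≈
  [   2.2788     0.8311     1.0724]
  [   0.4558     1.1662     0.2145]
  [   1.2601     0.8713     1.7694]
Δx = (I − A)⁻¹ Δd with Δd having +60 in the Dairy component and 0 elsewhere.
So Δx_M = L_MD · (+60), where L_MD = adj(I−A)_MD / det(I−A) = 0.3100 / 0.3730.
Δx_M = 0.3100 × (+60) / 0.3730 = 18.60 / 0.3730 ≈ 49.87.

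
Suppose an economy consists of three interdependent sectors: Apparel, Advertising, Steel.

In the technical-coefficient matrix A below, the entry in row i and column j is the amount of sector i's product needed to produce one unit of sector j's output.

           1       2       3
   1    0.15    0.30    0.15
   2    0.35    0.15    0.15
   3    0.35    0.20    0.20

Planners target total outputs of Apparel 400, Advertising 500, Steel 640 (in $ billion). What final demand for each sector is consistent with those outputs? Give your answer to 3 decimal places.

I − A =
  [   0.85    -0.30    -0.15]
  [  -0.35     0.85    -0.15]
  [  -0.35    -0.20     0.80]
d = (I − A) x:
  d_1 = (+0.85)·400 + (-0.30)·500 + (-0.15)·640 = 94.000
  d_2 = (-0.35)·400 + (+0.85)·500 + (-0.15)·640 = 189.000
  d_3 = (-0.35)·400 + (-0.20)·500 + (+0.80)·640 = 272.000

d_1 = 94.000, d_2 = 189.000, d_3 = 272.000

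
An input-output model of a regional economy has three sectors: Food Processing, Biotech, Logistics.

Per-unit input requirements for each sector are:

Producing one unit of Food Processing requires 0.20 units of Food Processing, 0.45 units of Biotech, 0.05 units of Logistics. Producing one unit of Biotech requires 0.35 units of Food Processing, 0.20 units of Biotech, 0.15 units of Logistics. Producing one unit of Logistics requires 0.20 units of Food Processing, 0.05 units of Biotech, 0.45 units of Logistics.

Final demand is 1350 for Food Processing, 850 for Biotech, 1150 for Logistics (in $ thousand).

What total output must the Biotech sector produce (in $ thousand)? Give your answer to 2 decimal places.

I − A =
  [   0.80    -0.35    -0.20]
  [  -0.45     0.80    -0.05]
  [  -0.05    -0.15     0.55]
Cofactors of I−A, C_ij = (−1)^(i+j)·(minor ij) (rows/columns in the sector order above):
  C_11 = (0.80)(0.55) − (-0.05)(-0.15) = 0.4325
  C_12 = −[(-0.45)(0.55) − (-0.05)(-0.05)] = 0.2500
  C_13 = (-0.45)(-0.15) − (0.80)(-0.05) = 0.1075
  C_21 = −[(-0.35)(0.55) − (-0.20)(-0.15)] = 0.2225
  C_22 = (0.80)(0.55) − (-0.20)(-0.05) = 0.4300
  C_23 = −[(0.80)(-0.15) − (-0.35)(-0.05)] = 0.1375
  C_31 = (-0.35)(-0.05) − (-0.20)(0.80) = 0.1775
  C_32 = −[(0.80)(-0.05) − (-0.20)(-0.45)] = 0.1300
  C_33 = (0.80)(0.80) − (-0.35)(-0.45) = 0.4825
det(I−A) = Σ_j (I−A)_1j·C_1j = (0.80)(0.4325) + (-0.35)(0.2500) + (-0.20)(0.1075) = 0.2370
adj(I−A) = Cᵀ =
  [ 0.4325   0.2225   0.1775]
  [ 0.2500   0.4300   0.1300]
  [ 0.1075   0.1375   0.4825]
(I − A)⁻¹ = adj(I−A) / det(I−A) ≈
  [   1.8249     0.9388     0.7489]
  [   1.0549     1.8143     0.5485]
  [   0.4536     0.5802     2.0359]
x = (I − A)⁻¹ d = adj(I−A)·d / det(I−A), with det(I−A) = 0.2370:
  x_1 = (0.4325·1350 + 0.2225·850 + 0.1775·1150) / 0.2370 = 977.125 / 0.2370 ≈ 4122.89
  x_2 = (0.2500·1350 + 0.4300·850 + 0.1300·1150) / 0.2370 = 852.50 / 0.2370 ≈ 3597.05
  x_3 = (0.1075·1350 + 0.1375·850 + 0.4825·1150) / 0.2370 = 816.875 / 0.2370 ≈ 3446.73

x_2 = 3597.05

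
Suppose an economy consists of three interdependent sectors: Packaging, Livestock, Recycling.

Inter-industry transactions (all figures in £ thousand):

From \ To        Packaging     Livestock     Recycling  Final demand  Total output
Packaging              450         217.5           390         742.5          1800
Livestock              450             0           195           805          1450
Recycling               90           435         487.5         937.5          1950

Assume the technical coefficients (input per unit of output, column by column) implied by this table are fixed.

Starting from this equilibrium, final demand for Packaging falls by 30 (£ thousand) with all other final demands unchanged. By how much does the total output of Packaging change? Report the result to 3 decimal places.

Δx_1 = -44.433

Technical coefficients a_ij = z_ij / X_j:
  a_11 = 450/1800 = 0.25, a_21 = 450/1800 = 0.25, a_31 = 90/1800 = 0.05
  a_12 = 217.5/1450 = 0.15, a_22 = 0/1450 = 0.00, a_32 = 435/1450 = 0.30
  a_13 = 390/1950 = 0.20, a_23 = 195/1950 = 0.10, a_33 = 487.5/1950 = 0.25
I − A =
  [   0.75    -0.15    -0.20]
  [  -0.25     1.00    -0.10]
  [  -0.05    -0.30     0.75]
Cofactors of I−A, C_ij = (−1)^(i+j)·(minor ij) (rows/columns in the sector order above):
  C_11 = (1.00)(0.75) − (-0.10)(-0.30) = 0.7200
  C_12 = −[(-0.25)(0.75) − (-0.10)(-0.05)] = 0.1925
  C_13 = (-0.25)(-0.30) − (1.00)(-0.05) = 0.1250
  C_21 = −[(-0.15)(0.75) − (-0.20)(-0.30)] = 0.1725
  C_22 = (0.75)(0.75) − (-0.20)(-0.05) = 0.5525
  C_23 = −[(0.75)(-0.30) − (-0.15)(-0.05)] = 0.2325
  C_31 = (-0.15)(-0.10) − (-0.20)(1.00) = 0.2150
  C_32 = −[(0.75)(-0.10) − (-0.20)(-0.25)] = 0.1250
  C_33 = (0.75)(1.00) − (-0.15)(-0.25) = 0.7125
det(I−A) = Σ_j (I−A)_1j·C_1j = (0.75)(0.7200) + (-0.15)(0.1925) + (-0.20)(0.1250) = 0.486125
adj(I−A) = Cᵀ =
  [ 0.7200   0.1725   0.2150]
  [ 0.1925   0.5525   0.1250]
  [ 0.1250   0.2325   0.7125]
(I − A)⁻¹ = adj(I−A) / det(I−A) ≈
  [   1.4811     0.3548     0.4423]
  [   0.3960     1.1365     0.2571]
  [   0.2571     0.4783     1.4657]
Δx = (I − A)⁻¹ Δd with Δd having -30 in the Packaging component and 0 elsewhere.
So Δx_1 = L_11 · (-30), where L_11 = adj(I−A)_11 / det(I−A) = 0.7200 / 0.486125.
Δx_1 = 0.7200 × (-30) / 0.486125 = -21.60 / 0.486125 ≈ -44.433.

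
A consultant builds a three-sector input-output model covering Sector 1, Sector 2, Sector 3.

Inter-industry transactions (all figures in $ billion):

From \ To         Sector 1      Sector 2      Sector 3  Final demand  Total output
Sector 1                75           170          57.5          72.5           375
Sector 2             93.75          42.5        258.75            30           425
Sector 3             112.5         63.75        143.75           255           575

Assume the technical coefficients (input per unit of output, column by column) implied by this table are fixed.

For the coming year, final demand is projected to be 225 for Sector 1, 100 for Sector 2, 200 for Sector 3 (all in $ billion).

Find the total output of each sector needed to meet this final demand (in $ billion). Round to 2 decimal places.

x_1 = 681.03, x_2 = 633.14, x_3 = 665.71

Technical coefficients a_ij = z_ij / X_j:
  a_11 = 75/375 = 0.20, a_21 = 93.75/375 = 0.25, a_31 = 112.5/375 = 0.30
  a_12 = 170/425 = 0.40, a_22 = 42.5/425 = 0.10, a_32 = 63.75/425 = 0.15
  a_13 = 57.5/575 = 0.10, a_23 = 258.75/575 = 0.45, a_33 = 143.75/575 = 0.25
I − A =
  [   0.80    -0.40    -0.10]
  [  -0.25     0.90    -0.45]
  [  -0.30    -0.15     0.75]
Cofactors of I−A, C_ij = (−1)^(i+j)·(minor ij) (rows/columns in the sector order above):
  C_11 = (0.90)(0.75) − (-0.45)(-0.15) = 0.6075
  C_12 = −[(-0.25)(0.75) − (-0.45)(-0.30)] = 0.3225
  C_13 = (-0.25)(-0.15) − (0.90)(-0.30) = 0.3075
  C_21 = −[(-0.40)(0.75) − (-0.10)(-0.15)] = 0.3150
  C_22 = (0.80)(0.75) − (-0.10)(-0.30) = 0.5700
  C_23 = −[(0.80)(-0.15) − (-0.40)(-0.30)] = 0.2400
  C_31 = (-0.40)(-0.45) − (-0.10)(0.90) = 0.2700
  C_32 = −[(0.80)(-0.45) − (-0.10)(-0.25)] = 0.3850
  C_33 = (0.80)(0.90) − (-0.40)(-0.25) = 0.6200
det(I−A) = Σ_j (I−A)_1j·C_1j = (0.80)(0.6075) + (-0.40)(0.3225) + (-0.10)(0.3075) = 0.32625
adj(I−A) = Cᵀ =
  [ 0.6075   0.3150   0.2700]
  [ 0.3225   0.5700   0.3850]
  [ 0.3075   0.2400   0.6200]
(I − A)⁻¹ = adj(I−A) / det(I−A) ≈
  [   1.8621     0.9655     0.8276]
  [   0.9885     1.7471     1.1801]
  [   0.9425     0.7356     1.9004]
x = (I − A)⁻¹ d = adj(I−A)·d / det(I−A), with det(I−A) = 0.32625:
  x_1 = (0.6075·225 + 0.3150·100 + 0.2700·200) / 0.32625 = 222.1875 / 0.32625 ≈ 681.03
  x_2 = (0.3225·225 + 0.5700·100 + 0.3850·200) / 0.32625 = 206.5625 / 0.32625 ≈ 633.14
  x_3 = (0.3075·225 + 0.2400·100 + 0.6200·200) / 0.32625 = 217.1875 / 0.32625 ≈ 665.71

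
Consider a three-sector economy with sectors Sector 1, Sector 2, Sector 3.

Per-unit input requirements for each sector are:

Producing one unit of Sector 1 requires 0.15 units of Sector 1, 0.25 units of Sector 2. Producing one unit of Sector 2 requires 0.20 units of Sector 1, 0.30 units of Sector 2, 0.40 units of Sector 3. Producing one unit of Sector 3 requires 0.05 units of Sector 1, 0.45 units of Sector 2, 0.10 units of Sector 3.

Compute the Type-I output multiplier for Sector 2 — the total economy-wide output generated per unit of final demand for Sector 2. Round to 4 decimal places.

m_2 = 3.9248

I − A =
  [   0.85    -0.20    -0.05]
  [  -0.25     0.70    -0.45]
  [   0.00    -0.40     0.90]
Cofactors of I−A, C_ij = (−1)^(i+j)·(minor ij) (rows/columns in the sector order above):
  C_11 = (0.70)(0.90) − (-0.45)(-0.40) = 0.4500
  C_12 = −[(-0.25)(0.90) − (-0.45)(0.00)] = 0.2250
  C_13 = (-0.25)(-0.40) − (0.70)(0.00) = 0.1000
  C_21 = −[(-0.20)(0.90) − (-0.05)(-0.40)] = 0.2000
  C_22 = (0.85)(0.90) − (-0.05)(0.00) = 0.7650
  C_23 = −[(0.85)(-0.40) − (-0.20)(0.00)] = 0.3400
  C_31 = (-0.20)(-0.45) − (-0.05)(0.70) = 0.1250
  C_32 = −[(0.85)(-0.45) − (-0.05)(-0.25)] = 0.3950
  C_33 = (0.85)(0.70) − (-0.20)(-0.25) = 0.5450
det(I−A) = Σ_j (I−A)_1j·C_1j = (0.85)(0.4500) + (-0.20)(0.2250) + (-0.05)(0.1000) = 0.3325
adj(I−A) = Cᵀ =
  [ 0.4500   0.2000   0.1250]
  [ 0.2250   0.7650   0.3950]
  [ 0.1000   0.3400   0.5450]
(I − A)⁻¹ = adj(I−A) / det(I−A) ≈
  [   1.35338     0.60150     0.37594]
  [   0.67669     2.30075     1.18797]
  [   0.30075     1.02256     1.63910]
The output multiplier for sector j is the column-j sum of the Leontief inverse (I − A)⁻¹ = adj(I−A) / det(I−A).
Column 2 of adj(I−A): (0.2000, 0.7650, 0.3400); det(I−A) = 0.3325.
m_2 = (0.2000 + 0.7650 + 0.3400) / 0.3325 = 1.305 / 0.3325 ≈ 3.9248.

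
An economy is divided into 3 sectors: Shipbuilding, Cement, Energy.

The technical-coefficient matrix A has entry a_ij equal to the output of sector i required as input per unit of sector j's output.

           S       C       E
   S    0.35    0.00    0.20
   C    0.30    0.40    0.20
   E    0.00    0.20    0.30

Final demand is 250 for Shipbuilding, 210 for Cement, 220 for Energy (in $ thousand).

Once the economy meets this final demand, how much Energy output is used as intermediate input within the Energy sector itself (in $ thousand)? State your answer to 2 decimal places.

I − A =
  [   0.65     0.00    -0.20]
  [  -0.30     0.60    -0.20]
  [   0.00    -0.20     0.70]
Cofactors of I−A, C_ij = (−1)^(i+j)·(minor ij) (rows/columns in the sector order above):
  C_11 = (0.60)(0.70) − (-0.20)(-0.20) = 0.3800
  C_12 = −[(-0.30)(0.70) − (-0.20)(0.00)] = 0.2100
  C_13 = (-0.30)(-0.20) − (0.60)(0.00) = 0.0600
  C_21 = −[(0.00)(0.70) − (-0.20)(-0.20)] = 0.0400
  C_22 = (0.65)(0.70) − (-0.20)(0.00) = 0.4550
  C_23 = −[(0.65)(-0.20) − (0.00)(0.00)] = 0.1300
  C_31 = (0.00)(-0.20) − (-0.20)(0.60) = 0.1200
  C_32 = −[(0.65)(-0.20) − (-0.20)(-0.30)] = 0.1900
  C_33 = (0.65)(0.60) − (0.00)(-0.30) = 0.3900
det(I−A) = Σ_j (I−A)_1j·C_1j = (0.65)(0.3800) + (0.00)(0.2100) + (-0.20)(0.0600) = 0.2350
adj(I−A) = Cᵀ =
  [ 0.3800   0.0400   0.1200]
  [ 0.2100   0.4550   0.1900]
  [ 0.0600   0.1300   0.3900]
(I − A)⁻¹ = adj(I−A) / det(I−A) ≈
  [   1.6170     0.1702     0.5106]
  [   0.8936     1.9362     0.8085]
  [   0.2553     0.5532     1.6596]
First solve x = (I − A)⁻¹ d = adj(I−A)·d / det(I−A); in particular x_E = (0.0600·250 + 0.1300·210 + 0.3900·220) / 0.2350 = 128.10 / 0.2350 ≈ 545.1064.
Intermediate flow from E to E: z_EE = a_EE · x_E = 0.30 × 128.10 / 0.2350 = 38.43 / 0.2350 ≈ 163.53.

z_EE = 163.53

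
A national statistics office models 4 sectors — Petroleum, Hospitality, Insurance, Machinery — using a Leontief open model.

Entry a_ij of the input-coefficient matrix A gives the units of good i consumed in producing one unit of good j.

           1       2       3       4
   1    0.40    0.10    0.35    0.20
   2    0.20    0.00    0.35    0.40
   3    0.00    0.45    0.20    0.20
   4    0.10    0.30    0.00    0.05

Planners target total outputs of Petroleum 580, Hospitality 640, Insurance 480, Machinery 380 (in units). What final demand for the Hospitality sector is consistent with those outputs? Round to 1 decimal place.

d_2 = 204.0

I − A =
  [   0.60    -0.10    -0.35    -0.20]
  [  -0.20     1.00    -0.35    -0.40]
  [   0.00    -0.45     0.80    -0.20]
  [  -0.10    -0.30     0.00     0.95]
d = (I − A) x:
  d_1 = (+0.60)·580 + (-0.10)·640 + (-0.35)·480 + (-0.20)·380 = 40.0
  d_2 = (-0.20)·580 + (+1.00)·640 + (-0.35)·480 + (-0.40)·380 = 204.0
  d_3 = (+0.00)·580 + (-0.45)·640 + (+0.80)·480 + (-0.20)·380 = 20.0
  d_4 = (-0.10)·580 + (-0.30)·640 + (+0.00)·480 + (+0.95)·380 = 111.0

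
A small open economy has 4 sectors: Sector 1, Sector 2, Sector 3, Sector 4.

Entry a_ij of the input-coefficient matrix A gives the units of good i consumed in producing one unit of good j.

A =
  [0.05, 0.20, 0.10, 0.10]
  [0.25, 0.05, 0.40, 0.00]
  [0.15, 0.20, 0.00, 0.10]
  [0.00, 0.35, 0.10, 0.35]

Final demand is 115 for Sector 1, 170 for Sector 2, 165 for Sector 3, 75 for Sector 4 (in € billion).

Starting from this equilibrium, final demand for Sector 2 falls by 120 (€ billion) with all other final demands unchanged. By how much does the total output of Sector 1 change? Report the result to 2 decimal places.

I − A =
  [   0.95    -0.20    -0.10    -0.10]
  [  -0.25     0.95    -0.40     0.00]
  [  -0.15    -0.20     1.00    -0.10]
  [   0.00    -0.35    -0.10     0.65]
Compute the cofactors C_ij = (−1)^(i+j)·(3×3 minor ij) of I−A; the adjugate is their transpose:
adj(I−A) = Cᵀ =
  [ 0.542000   0.181500   0.137250   0.104500]
  [ 0.199000   0.596750   0.265750   0.071500]
  [ 0.133875   0.181500   0.545375   0.104500]
  [ 0.127750   0.349250   0.227000   0.745250]
det(I−A) = Σ_j (I−A)_1j·C_1j = (0.95)(0.542000) + (-0.20)(0.199000) + (-0.10)(0.133875) + (-0.10)(0.127750) = 0.4489375
(I − A)⁻¹ = adj(I−A) / det(I−A) ≈
  [   1.2073     0.4043     0.3057     0.2328]
  [   0.4433     1.3292     0.5920     0.1593]
  [   0.2982     0.4043     1.2148     0.2328]
  [   0.2846     0.7779     0.5056     1.6600]
Δx = (I − A)⁻¹ Δd with Δd having -120 in the Sector 2 component and 0 elsewhere.
So Δx_1 = L_12 · (-120), where L_12 = adj(I−A)_12 / det(I−A) = 0.181500 / 0.4489375.
Δx_1 = 0.181500 × (-120) / 0.4489375 = -21.78 / 0.4489375 ≈ -48.51.

Δx_1 = -48.51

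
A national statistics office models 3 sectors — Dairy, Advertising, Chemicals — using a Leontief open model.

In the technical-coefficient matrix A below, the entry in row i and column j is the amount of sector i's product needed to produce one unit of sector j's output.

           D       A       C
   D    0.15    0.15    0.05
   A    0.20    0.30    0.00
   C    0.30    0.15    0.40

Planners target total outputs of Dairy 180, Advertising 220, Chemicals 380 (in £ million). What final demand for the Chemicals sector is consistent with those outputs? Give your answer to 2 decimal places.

d_C = 141.00

I − A =
  [   0.85    -0.15    -0.05]
  [  -0.20     0.70     0.00]
  [  -0.30    -0.15     0.60]
d = (I − A) x:
  d_D = (+0.85)·180 + (-0.15)·220 + (-0.05)·380 = 101.00
  d_A = (-0.20)·180 + (+0.70)·220 + (+0.00)·380 = 118.00
  d_C = (-0.30)·180 + (-0.15)·220 + (+0.60)·380 = 141.00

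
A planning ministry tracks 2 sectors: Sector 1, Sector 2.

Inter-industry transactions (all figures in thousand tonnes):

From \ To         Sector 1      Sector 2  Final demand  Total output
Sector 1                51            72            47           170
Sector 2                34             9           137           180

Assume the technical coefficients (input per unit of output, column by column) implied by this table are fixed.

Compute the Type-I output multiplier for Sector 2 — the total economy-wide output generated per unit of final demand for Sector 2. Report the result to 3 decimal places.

m_2 = 1.880

Technical coefficients a_ij = z_ij / X_j:
  a_11 = 51/170 = 0.30, a_21 = 34/170 = 0.20
  a_12 = 72/180 = 0.40, a_22 = 9/180 = 0.05
I − A =
  [   0.70    -0.40]
  [  -0.20     0.95]
det(I−A) = (0.70)(0.95) − (-0.40)(-0.20) = 0.5850
adj(I−A) = [[0.95, 0.40], [0.20, 0.70]]
(I − A)⁻¹ = adj(I−A) / det(I−A) ≈
  [   1.6239     0.6838]
  [   0.3419     1.1966]
The output multiplier for sector j is the column-j sum of the Leontief inverse (I − A)⁻¹ = adj(I−A) / det(I−A).
Column 2 of adj(I−A): (0.40, 0.70); det(I−A) = 0.5850.
m_2 = (0.40 + 0.70) / 0.5850 = 1.10 / 0.5850 ≈ 1.880.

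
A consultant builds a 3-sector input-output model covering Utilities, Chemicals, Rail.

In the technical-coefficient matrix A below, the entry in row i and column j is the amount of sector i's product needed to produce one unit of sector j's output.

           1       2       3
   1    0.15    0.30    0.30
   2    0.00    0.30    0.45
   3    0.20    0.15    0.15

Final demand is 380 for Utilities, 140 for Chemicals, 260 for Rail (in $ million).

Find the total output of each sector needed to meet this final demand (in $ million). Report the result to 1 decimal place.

I − A =
  [   0.85    -0.30    -0.30]
  [   0.00     0.70    -0.45]
  [  -0.20    -0.15     0.85]
Cofactors of I−A, C_ij = (−1)^(i+j)·(minor ij) (rows/columns in the sector order above):
  C_11 = (0.70)(0.85) − (-0.45)(-0.15) = 0.5275
  C_12 = −[(0.00)(0.85) − (-0.45)(-0.20)] = 0.0900
  C_13 = (0.00)(-0.15) − (0.70)(-0.20) = 0.1400
  C_21 = −[(-0.30)(0.85) − (-0.30)(-0.15)] = 0.3000
  C_22 = (0.85)(0.85) − (-0.30)(-0.20) = 0.6625
  C_23 = −[(0.85)(-0.15) − (-0.30)(-0.20)] = 0.1875
  C_31 = (-0.30)(-0.45) − (-0.30)(0.70) = 0.3450
  C_32 = −[(0.85)(-0.45) − (-0.30)(0.00)] = 0.3825
  C_33 = (0.85)(0.70) − (-0.30)(0.00) = 0.5950
det(I−A) = Σ_j (I−A)_1j·C_1j = (0.85)(0.5275) + (-0.30)(0.0900) + (-0.30)(0.1400) = 0.379375
adj(I−A) = Cᵀ =
  [ 0.5275   0.3000   0.3450]
  [ 0.0900   0.6625   0.3825]
  [ 0.1400   0.1875   0.5950]
(I − A)⁻¹ = adj(I−A) / det(I−A) ≈
  [   1.3904     0.7908     0.9094]
  [   0.2372     1.7463     1.0082]
  [   0.3690     0.4942     1.5684]
x = (I − A)⁻¹ d = adj(I−A)·d / det(I−A), with det(I−A) = 0.379375:
  x_1 = (0.5275·380 + 0.3000·140 + 0.3450·260) / 0.379375 = 332.15 / 0.379375 ≈ 875.5
  x_2 = (0.0900·380 + 0.6625·140 + 0.3825·260) / 0.379375 = 226.40 / 0.379375 ≈ 596.8
  x_3 = (0.1400·380 + 0.1875·140 + 0.5950·260) / 0.379375 = 234.15 / 0.379375 ≈ 617.2

x_1 = 875.5, x_2 = 596.8, x_3 = 617.2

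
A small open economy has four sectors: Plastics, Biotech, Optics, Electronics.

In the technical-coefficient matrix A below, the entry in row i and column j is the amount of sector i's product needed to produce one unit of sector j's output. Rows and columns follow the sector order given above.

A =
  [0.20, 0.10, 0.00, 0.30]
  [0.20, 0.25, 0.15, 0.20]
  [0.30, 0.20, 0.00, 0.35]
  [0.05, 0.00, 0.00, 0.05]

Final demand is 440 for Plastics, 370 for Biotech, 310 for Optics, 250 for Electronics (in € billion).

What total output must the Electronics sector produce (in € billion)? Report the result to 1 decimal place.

I − A =
  [   0.80    -0.10     0.00    -0.30]
  [  -0.20     0.75    -0.15    -0.20]
  [  -0.30    -0.20     1.00    -0.35]
  [  -0.05     0.00     0.00     0.95]
Compute the cofactors C_ij = (−1)^(i+j)·(3×3 minor ij) of I−A; the adjugate is their transpose:
adj(I−A) = Cᵀ =
  [ 0.684000   0.095000   0.014250   0.241250]
  [ 0.245375   0.745000   0.111750   0.275500]
  [ 0.266875   0.179250   0.538750   0.320500]
  [ 0.036000   0.005000   0.000750   0.551500]
det(I−A) = Σ_j (I−A)_1j·C_1j = (0.80)(0.684000) + (-0.10)(0.245375) + (0.00)(0.266875) + (-0.30)(0.036000) = 0.5118625
(I − A)⁻¹ = adj(I−A) / det(I−A) ≈
  [   1.3363     0.1856     0.0278     0.4713]
  [   0.4794     1.4555     0.2183     0.5382]
  [   0.5214     0.3502     1.0525     0.6261]
  [   0.0703     0.0098     0.0015     1.0774]
x = (I − A)⁻¹ d = adj(I−A)·d / det(I−A), with det(I−A) = 0.5118625:
  x_1 = (0.684000·440 + 0.095000·370 + 0.014250·310 + 0.241250·250) / 0.5118625 = 400.84 / 0.5118625 ≈ 783.1
  x_2 = (0.245375·440 + 0.745000·370 + 0.111750·310 + 0.275500·250) / 0.5118625 = 487.1325 / 0.5118625 ≈ 951.7
  x_3 = (0.266875·440 + 0.179250·370 + 0.538750·310 + 0.320500·250) / 0.5118625 = 430.885 / 0.5118625 ≈ 841.8
  x_4 = (0.036000·440 + 0.005000·370 + 0.000750·310 + 0.551500·250) / 0.5118625 = 155.7975 / 0.5118625 ≈ 304.4

x_4 = 304.4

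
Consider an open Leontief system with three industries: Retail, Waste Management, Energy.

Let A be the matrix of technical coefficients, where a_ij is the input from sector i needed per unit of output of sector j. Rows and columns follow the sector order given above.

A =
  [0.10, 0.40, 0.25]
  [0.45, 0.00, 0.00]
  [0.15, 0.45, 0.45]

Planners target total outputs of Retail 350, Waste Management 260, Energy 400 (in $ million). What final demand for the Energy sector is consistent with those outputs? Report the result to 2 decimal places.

d_3 = 50.50

I − A =
  [   0.90    -0.40    -0.25]
  [  -0.45     1.00     0.00]
  [  -0.15    -0.45     0.55]
d = (I − A) x:
  d_1 = (+0.90)·350 + (-0.40)·260 + (-0.25)·400 = 111.00
  d_2 = (-0.45)·350 + (+1.00)·260 + (+0.00)·400 = 102.50
  d_3 = (-0.15)·350 + (-0.45)·260 + (+0.55)·400 = 50.50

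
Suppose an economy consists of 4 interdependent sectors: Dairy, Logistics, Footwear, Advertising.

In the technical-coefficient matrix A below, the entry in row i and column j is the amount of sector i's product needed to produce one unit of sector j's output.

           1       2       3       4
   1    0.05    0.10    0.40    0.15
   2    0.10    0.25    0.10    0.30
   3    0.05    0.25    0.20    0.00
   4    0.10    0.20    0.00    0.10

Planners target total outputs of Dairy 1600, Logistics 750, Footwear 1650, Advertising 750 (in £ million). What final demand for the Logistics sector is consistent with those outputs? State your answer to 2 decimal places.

d_2 = 12.50

I − A =
  [   0.95    -0.10    -0.40    -0.15]
  [  -0.10     0.75    -0.10    -0.30]
  [  -0.05    -0.25     0.80     0.00]
  [  -0.10    -0.20     0.00     0.90]
d = (I − A) x:
  d_1 = (+0.95)·1600 + (-0.10)·750 + (-0.40)·1650 + (-0.15)·750 = 672.50
  d_2 = (-0.10)·1600 + (+0.75)·750 + (-0.10)·1650 + (-0.30)·750 = 12.50
  d_3 = (-0.05)·1600 + (-0.25)·750 + (+0.80)·1650 + (+0.00)·750 = 1052.50
  d_4 = (-0.10)·1600 + (-0.20)·750 + (+0.00)·1650 + (+0.90)·750 = 365.00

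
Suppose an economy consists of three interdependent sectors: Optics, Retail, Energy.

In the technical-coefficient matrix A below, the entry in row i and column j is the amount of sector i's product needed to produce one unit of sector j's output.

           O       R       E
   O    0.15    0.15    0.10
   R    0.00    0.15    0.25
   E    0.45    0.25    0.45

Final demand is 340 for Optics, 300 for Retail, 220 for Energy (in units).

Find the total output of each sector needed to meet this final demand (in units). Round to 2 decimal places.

x_O = 681.02, x_R = 732.38, x_E = 1290.10

I − A =
  [   0.85    -0.15    -0.10]
  [   0.00     0.85    -0.25]
  [  -0.45    -0.25     0.55]
Cofactors of I−A, C_ij = (−1)^(i+j)·(minor ij) (rows/columns in the sector order above):
  C_11 = (0.85)(0.55) − (-0.25)(-0.25) = 0.4050
  C_12 = −[(0.00)(0.55) − (-0.25)(-0.45)] = 0.1125
  C_13 = (0.00)(-0.25) − (0.85)(-0.45) = 0.3825
  C_21 = −[(-0.15)(0.55) − (-0.10)(-0.25)] = 0.1075
  C_22 = (0.85)(0.55) − (-0.10)(-0.45) = 0.4225
  C_23 = −[(0.85)(-0.25) − (-0.15)(-0.45)] = 0.2800
  C_31 = (-0.15)(-0.25) − (-0.10)(0.85) = 0.1225
  C_32 = −[(0.85)(-0.25) − (-0.10)(0.00)] = 0.2125
  C_33 = (0.85)(0.85) − (-0.15)(0.00) = 0.7225
det(I−A) = Σ_j (I−A)_1j·C_1j = (0.85)(0.4050) + (-0.15)(0.1125) + (-0.10)(0.3825) = 0.289125
adj(I−A) = Cᵀ =
  [ 0.4050   0.1075   0.1225]
  [ 0.1125   0.4225   0.2125]
  [ 0.3825   0.2800   0.7225]
(I − A)⁻¹ = adj(I−A) / det(I−A) ≈
  [   1.4008     0.3718     0.4237]
  [   0.3891     1.4613     0.7350]
  [   1.3230     0.9684     2.4989]
x = (I − A)⁻¹ d = adj(I−A)·d / det(I−A), with det(I−A) = 0.289125:
  x_O = (0.4050·340 + 0.1075·300 + 0.1225·220) / 0.289125 = 196.90 / 0.289125 ≈ 681.02
  x_R = (0.1125·340 + 0.4225·300 + 0.2125·220) / 0.289125 = 211.75 / 0.289125 ≈ 732.38
  x_E = (0.3825·340 + 0.2800·300 + 0.7225·220) / 0.289125 = 373.00 / 0.289125 ≈ 1290.10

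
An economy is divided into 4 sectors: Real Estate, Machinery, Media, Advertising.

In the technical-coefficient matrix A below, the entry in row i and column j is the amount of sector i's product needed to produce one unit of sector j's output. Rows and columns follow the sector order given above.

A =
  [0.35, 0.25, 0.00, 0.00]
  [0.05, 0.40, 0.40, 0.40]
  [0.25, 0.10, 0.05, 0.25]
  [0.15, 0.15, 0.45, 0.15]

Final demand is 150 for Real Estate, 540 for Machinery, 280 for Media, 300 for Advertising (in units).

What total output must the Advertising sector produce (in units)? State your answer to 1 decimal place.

I − A =
  [   0.65    -0.25     0.00     0.00]
  [  -0.05     0.60    -0.40    -0.40]
  [  -0.25    -0.10     0.95    -0.25]
  [  -0.15    -0.15    -0.45     0.85]
Compute the cofactors C_ij = (−1)^(i+j)·(3×3 minor ij) of I−A; the adjugate is their transpose:
adj(I−A) = Cᵀ =
  [ 0.293000   0.173750   0.130000   0.120000]
  [ 0.236750   0.451750   0.338000   0.312000]
  [ 0.147125   0.142125   0.266875   0.145375]
  [ 0.171375   0.185625   0.223875   0.307625]
det(I−A) = Σ_j (I−A)_1j·C_1j = (0.65)(0.293000) + (-0.25)(0.236750) + (0.00)(0.147125) + (0.00)(0.171375) = 0.1312625
(I − A)⁻¹ = adj(I−A) / det(I−A) ≈
  [   2.2322     1.3237     0.9904     0.9142]
  [   1.8036     3.4416     2.5750     2.3769]
  [   1.1208     1.0828     2.0331     1.1075]
  [   1.3056     1.4142     1.7056     2.3436]
x = (I − A)⁻¹ d = adj(I−A)·d / det(I−A), with det(I−A) = 0.1312625:
  x_1 = (0.293000·150 + 0.173750·540 + 0.130000·280 + 0.120000·300) / 0.1312625 = 210.175 / 0.1312625 ≈ 1601.2
  x_2 = (0.236750·150 + 0.451750·540 + 0.338000·280 + 0.312000·300) / 0.1312625 = 467.6975 / 0.1312625 ≈ 3563.1
  x_3 = (0.147125·150 + 0.142125·540 + 0.266875·280 + 0.145375·300) / 0.1312625 = 217.15375 / 0.1312625 ≈ 1654.3
  x_4 = (0.171375·150 + 0.185625·540 + 0.223875·280 + 0.307625·300) / 0.1312625 = 280.91625 / 0.1312625 ≈ 2140.1

x_4 = 2140.1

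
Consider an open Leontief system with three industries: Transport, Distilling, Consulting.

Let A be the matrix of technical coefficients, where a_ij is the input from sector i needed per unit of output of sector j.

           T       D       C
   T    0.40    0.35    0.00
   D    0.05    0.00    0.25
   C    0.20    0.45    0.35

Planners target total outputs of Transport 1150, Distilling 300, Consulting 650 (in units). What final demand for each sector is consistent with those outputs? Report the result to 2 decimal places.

d_T = 585.00, d_D = 80.00, d_C = 57.50

I − A =
  [   0.60    -0.35     0.00]
  [  -0.05     1.00    -0.25]
  [  -0.20    -0.45     0.65]
d = (I − A) x:
  d_T = (+0.60)·1150 + (-0.35)·300 + (+0.00)·650 = 585.00
  d_D = (-0.05)·1150 + (+1.00)·300 + (-0.25)·650 = 80.00
  d_C = (-0.20)·1150 + (-0.45)·300 + (+0.65)·650 = 57.50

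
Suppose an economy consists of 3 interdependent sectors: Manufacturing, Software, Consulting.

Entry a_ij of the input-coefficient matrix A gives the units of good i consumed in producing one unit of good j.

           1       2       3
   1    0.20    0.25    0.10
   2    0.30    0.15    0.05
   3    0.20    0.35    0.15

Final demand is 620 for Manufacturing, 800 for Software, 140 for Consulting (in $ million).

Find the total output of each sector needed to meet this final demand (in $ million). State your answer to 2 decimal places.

I − A =
  [   0.80    -0.25    -0.10]
  [  -0.30     0.85    -0.05]
  [  -0.20    -0.35     0.85]
Cofactors of I−A, C_ij = (−1)^(i+j)·(minor ij) (rows/columns in the sector order above):
  C_11 = (0.85)(0.85) − (-0.05)(-0.35) = 0.7050
  C_12 = −[(-0.30)(0.85) − (-0.05)(-0.20)] = 0.2650
  C_13 = (-0.30)(-0.35) − (0.85)(-0.20) = 0.2750
  C_21 = −[(-0.25)(0.85) − (-0.10)(-0.35)] = 0.2475
  C_22 = (0.80)(0.85) − (-0.10)(-0.20) = 0.6600
  C_23 = −[(0.80)(-0.35) − (-0.25)(-0.20)] = 0.3300
  C_31 = (-0.25)(-0.05) − (-0.10)(0.85) = 0.0975
  C_32 = −[(0.80)(-0.05) − (-0.10)(-0.30)] = 0.0700
  C_33 = (0.80)(0.85) − (-0.25)(-0.30) = 0.6050
det(I−A) = Σ_j (I−A)_1j·C_1j = (0.80)(0.7050) + (-0.25)(0.2650) + (-0.10)(0.2750) = 0.47025
adj(I−A) = Cᵀ =
  [ 0.7050   0.2475   0.0975]
  [ 0.2650   0.6600   0.0700]
  [ 0.2750   0.3300   0.6050]
(I − A)⁻¹ = adj(I−A) / det(I−A) ≈
  [   1.4992     0.5263     0.2073]
  [   0.5635     1.4035     0.1489]
  [   0.5848     0.7018     1.2865]
x = (I − A)⁻¹ d = adj(I−A)·d / det(I−A), with det(I−A) = 0.47025:
  x_1 = (0.7050·620 + 0.2475·800 + 0.0975·140) / 0.47025 = 648.75 / 0.47025 ≈ 1379.59
  x_2 = (0.2650·620 + 0.6600·800 + 0.0700·140) / 0.47025 = 702.10 / 0.47025 ≈ 1493.04
  x_3 = (0.2750·620 + 0.3300·800 + 0.6050·140) / 0.47025 = 519.20 / 0.47025 ≈ 1104.09

x_1 = 1379.59, x_2 = 1493.04, x_3 = 1104.09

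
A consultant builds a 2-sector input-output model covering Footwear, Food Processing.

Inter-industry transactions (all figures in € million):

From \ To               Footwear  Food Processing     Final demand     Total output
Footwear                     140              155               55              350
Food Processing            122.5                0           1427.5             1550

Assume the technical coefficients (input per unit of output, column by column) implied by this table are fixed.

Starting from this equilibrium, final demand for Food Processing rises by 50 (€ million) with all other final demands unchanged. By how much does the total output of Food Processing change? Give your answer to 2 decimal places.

Δx_2 = 53.10

Technical coefficients a_ij = z_ij / X_j:
  a_11 = 140/350 = 0.40, a_21 = 122.5/350 = 0.35
  a_12 = 155/1550 = 0.10, a_22 = 0/1550 = 0.00
I − A =
  [   0.60    -0.10]
  [  -0.35     1.00]
det(I−A) = (0.60)(1.00) − (-0.10)(-0.35) = 0.5650
adj(I−A) = [[1.00, 0.10], [0.35, 0.60]]
(I − A)⁻¹ = adj(I−A) / det(I−A) ≈
  [   1.7699     0.1770]
  [   0.6195     1.0619]
Δx = (I − A)⁻¹ Δd with Δd having +50 in the Food Processing component and 0 elsewhere.
So Δx_2 = L_22 · (+50), where L_22 = adj(I−A)_22 / det(I−A) = 0.60 / 0.5650.
Δx_2 = 0.60 × (+50) / 0.5650 = 30.00 / 0.5650 ≈ 53.10.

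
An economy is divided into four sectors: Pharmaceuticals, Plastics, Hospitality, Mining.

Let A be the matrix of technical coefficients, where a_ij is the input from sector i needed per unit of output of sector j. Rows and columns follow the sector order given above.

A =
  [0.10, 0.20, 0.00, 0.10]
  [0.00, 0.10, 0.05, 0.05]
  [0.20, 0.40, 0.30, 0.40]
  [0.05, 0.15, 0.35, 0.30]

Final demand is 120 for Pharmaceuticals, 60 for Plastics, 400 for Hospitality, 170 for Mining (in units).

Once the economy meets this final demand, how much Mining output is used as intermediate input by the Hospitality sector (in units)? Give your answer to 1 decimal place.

I − A =
  [   0.90    -0.20     0.00    -0.10]
  [   0.00     0.90    -0.05    -0.05]
  [  -0.20    -0.40     0.70    -0.40]
  [  -0.05    -0.15    -0.35     0.70]
Compute the cofactors C_ij = (−1)^(i+j)·(3×3 minor ij) of I−A; the adjugate is their transpose:
adj(I−A) = Cᵀ =
  [ 0.28575   0.09450   0.04275   0.07200]
  [ 0.01325   0.30450   0.04700   0.05050]
  [ 0.14350   0.33900   0.55525   0.36200]
  [ 0.09500   0.24150   0.29075   0.54700]
det(I−A) = Σ_j (I−A)_1j·C_1j = (0.90)(0.28575) + (-0.20)(0.01325) + (0.00)(0.14350) + (-0.10)(0.09500) = 0.245025
(I − A)⁻¹ = adj(I−A) / det(I−A) ≈
  [   1.1662     0.3857     0.1745     0.2938]
  [   0.0541     1.2427     0.1918     0.2061]
  [   0.5857     1.3835     2.2661     1.4774]
  [   0.3877     0.9856     1.1866     2.2324]
First solve x = (I − A)⁻¹ d = adj(I−A)·d / det(I−A); in particular x_3 = (0.14350·120 + 0.33900·60 + 0.55525·400 + 0.36200·170) / 0.245025 = 321.20 / 0.245025 ≈ 1310.887.
Intermediate flow from 4 to 3: z_43 = a_43 · x_3 = 0.35 × 321.20 / 0.245025 = 112.42 / 0.245025 ≈ 458.8.

z_43 = 458.8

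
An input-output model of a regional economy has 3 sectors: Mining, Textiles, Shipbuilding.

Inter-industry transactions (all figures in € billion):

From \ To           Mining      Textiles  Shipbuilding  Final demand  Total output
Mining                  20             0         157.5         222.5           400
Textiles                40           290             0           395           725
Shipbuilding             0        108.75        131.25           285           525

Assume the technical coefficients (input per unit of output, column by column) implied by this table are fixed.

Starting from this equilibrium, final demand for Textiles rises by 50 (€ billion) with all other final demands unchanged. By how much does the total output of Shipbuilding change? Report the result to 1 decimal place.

Δx_3 = 16.8

Technical coefficients a_ij = z_ij / X_j:
  a_11 = 20/400 = 0.05, a_21 = 40/400 = 0.10, a_31 = 0/400 = 0.00
  a_12 = 0/725 = 0.00, a_22 = 290/725 = 0.40, a_32 = 108.75/725 = 0.15
  a_13 = 157.5/525 = 0.30, a_23 = 0/525 = 0.00, a_33 = 131.25/525 = 0.25
I − A =
  [   0.95     0.00    -0.30]
  [  -0.10     0.60     0.00]
  [   0.00    -0.15     0.75]
Cofactors of I−A, C_ij = (−1)^(i+j)·(minor ij) (rows/columns in the sector order above):
  C_11 = (0.60)(0.75) − (0.00)(-0.15) = 0.4500
  C_12 = −[(-0.10)(0.75) − (0.00)(0.00)] = 0.0750
  C_13 = (-0.10)(-0.15) − (0.60)(0.00) = 0.0150
  C_21 = −[(0.00)(0.75) − (-0.30)(-0.15)] = 0.0450
  C_22 = (0.95)(0.75) − (-0.30)(0.00) = 0.7125
  C_23 = −[(0.95)(-0.15) − (0.00)(0.00)] = 0.1425
  C_31 = (0.00)(0.00) − (-0.30)(0.60) = 0.1800
  C_32 = −[(0.95)(0.00) − (-0.30)(-0.10)] = 0.0300
  C_33 = (0.95)(0.60) − (0.00)(-0.10) = 0.5700
det(I−A) = Σ_j (I−A)_1j·C_1j = (0.95)(0.4500) + (0.00)(0.0750) + (-0.30)(0.0150) = 0.4230
adj(I−A) = Cᵀ =
  [ 0.4500   0.0450   0.1800]
  [ 0.0750   0.7125   0.0300]
  [ 0.0150   0.1425   0.5700]
(I − A)⁻¹ = adj(I−A) / det(I−A) ≈
  [   1.0638     0.1064     0.4255]
  [   0.1773     1.6844     0.0709]
  [   0.0355     0.3369     1.3475]
Δx = (I − A)⁻¹ Δd with Δd having +50 in the Textiles component and 0 elsewhere.
So Δx_3 = L_32 · (+50), where L_32 = adj(I−A)_32 / det(I−A) = 0.1425 / 0.4230.
Δx_3 = 0.1425 × (+50) / 0.4230 = 7.125 / 0.4230 ≈ 16.8.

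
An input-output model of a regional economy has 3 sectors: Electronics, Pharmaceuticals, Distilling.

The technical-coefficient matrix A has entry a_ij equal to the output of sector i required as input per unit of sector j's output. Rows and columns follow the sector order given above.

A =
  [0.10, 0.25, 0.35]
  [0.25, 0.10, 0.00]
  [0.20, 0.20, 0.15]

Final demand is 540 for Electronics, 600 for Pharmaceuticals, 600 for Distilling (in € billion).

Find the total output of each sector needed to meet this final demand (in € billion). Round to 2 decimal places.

I − A =
  [   0.90    -0.25    -0.35]
  [  -0.25     0.90     0.00]
  [  -0.20    -0.20     0.85]
Cofactors of I−A, C_ij = (−1)^(i+j)·(minor ij) (rows/columns in the sector order above):
  C_11 = (0.90)(0.85) − (0.00)(-0.20) = 0.7650
  C_12 = −[(-0.25)(0.85) − (0.00)(-0.20)] = 0.2125
  C_13 = (-0.25)(-0.20) − (0.90)(-0.20) = 0.2300
  C_21 = −[(-0.25)(0.85) − (-0.35)(-0.20)] = 0.2825
  C_22 = (0.90)(0.85) − (-0.35)(-0.20) = 0.6950
  C_23 = −[(0.90)(-0.20) − (-0.25)(-0.20)] = 0.2300
  C_31 = (-0.25)(0.00) − (-0.35)(0.90) = 0.3150
  C_32 = −[(0.90)(0.00) − (-0.35)(-0.25)] = 0.0875
  C_33 = (0.90)(0.90) − (-0.25)(-0.25) = 0.7475
det(I−A) = Σ_j (I−A)_1j·C_1j = (0.90)(0.7650) + (-0.25)(0.2125) + (-0.35)(0.2300) = 0.554875
adj(I−A) = Cᵀ =
  [ 0.7650   0.2825   0.3150]
  [ 0.2125   0.6950   0.0875]
  [ 0.2300   0.2300   0.7475]
(I − A)⁻¹ = adj(I−A) / det(I−A) ≈
  [   1.3787     0.5091     0.5677]
  [   0.3830     1.2525     0.1577]
  [   0.4145     0.4145     1.3472]
x = (I − A)⁻¹ d = adj(I−A)·d / det(I−A), with det(I−A) = 0.554875:
  x_E = (0.7650·540 + 0.2825·600 + 0.3150·600) / 0.554875 = 771.60 / 0.554875 ≈ 1390.58
  x_P = (0.2125·540 + 0.6950·600 + 0.0875·600) / 0.554875 = 584.25 / 0.554875 ≈ 1052.94
  x_D = (0.2300·540 + 0.2300·600 + 0.7475·600) / 0.554875 = 710.70 / 0.554875 ≈ 1280.83

x_E = 1390.58, x_P = 1052.94, x_D = 1280.83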